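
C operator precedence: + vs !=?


'+' is additive (level 9); '!=' is equality (level 6)
Higher level binds tighter
'+' has higher precedence than '!='


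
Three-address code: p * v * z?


Break into single-operator statements:
t1 = p * v
t2 = t1 * z


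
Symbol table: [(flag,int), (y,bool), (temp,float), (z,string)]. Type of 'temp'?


Lookup 'temp' → type float


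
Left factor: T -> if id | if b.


Common prefix: 'if'
Factored: T -> if T', T' -> id | b


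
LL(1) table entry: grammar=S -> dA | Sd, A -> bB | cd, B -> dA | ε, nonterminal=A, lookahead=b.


For [A, b]: 'b' ∈ FIRST(bB)
Entry: A -> bB


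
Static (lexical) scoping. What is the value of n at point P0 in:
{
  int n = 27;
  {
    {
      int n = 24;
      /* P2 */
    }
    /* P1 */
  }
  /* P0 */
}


n declared in the same block as P0
n = 27


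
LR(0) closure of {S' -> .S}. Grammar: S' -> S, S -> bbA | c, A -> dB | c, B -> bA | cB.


Start: S' -> .S
For each item with dot before a nonterminal B, add B -> .γ for every B-production
Closure: [S' -> .S, S -> .bbA, S -> .c]


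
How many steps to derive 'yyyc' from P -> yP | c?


Derivation: P => yP => yyP => yyyP => yyyc
Steps: 4


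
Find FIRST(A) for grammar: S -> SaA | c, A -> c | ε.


Per alternative of A: FIRST(c) = {c}; FIRST(ε) = {ε}
FIRST(A) = {c, ε}


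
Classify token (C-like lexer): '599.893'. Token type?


Pattern: digits with a decimal point
Type: FLOAT_LITERAL


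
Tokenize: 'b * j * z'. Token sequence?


Scan left to right, longest-match per lexeme
Tokens: ID(b), OP(*), ID(j), OP(*), ID(z)


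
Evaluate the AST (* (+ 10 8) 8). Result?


Evaluate inner: (+ 10 8) = 18
Evaluate root: (* 18 8) = 144
Result: 144


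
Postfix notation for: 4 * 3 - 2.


Left to right (same or higher precedence on left)
Postfix: 4 3 * 2 -


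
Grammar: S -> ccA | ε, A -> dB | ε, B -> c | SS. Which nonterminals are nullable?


A nonterminal is nullable iff some alternative derives ε (directly, or every symbol in it is nullable)
Nullable: {A, B, S}


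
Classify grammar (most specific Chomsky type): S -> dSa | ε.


Single nonterminal LHS, but d^n a^n is not regular
Classification: Type 2 (Context-Free)


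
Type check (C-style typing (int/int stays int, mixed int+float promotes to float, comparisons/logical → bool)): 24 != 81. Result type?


Operand types: int != int
Rule: comparison yields bool
Result type: bool


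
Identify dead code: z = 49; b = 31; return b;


z is assigned but never read
Dead: 'z = 49'


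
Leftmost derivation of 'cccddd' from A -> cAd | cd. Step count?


Derivation: A => cAd => ccAdd => cccddd
Steps: 3


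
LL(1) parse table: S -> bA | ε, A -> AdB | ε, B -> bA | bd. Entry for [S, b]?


For [S, b]: 'b' ∈ FIRST(bA)
Entry: S -> bA


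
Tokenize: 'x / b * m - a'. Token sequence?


Scan left to right, longest-match per lexeme
Tokens: ID(x), OP(/), ID(b), OP(*), ID(m), OP(-), ID(a)


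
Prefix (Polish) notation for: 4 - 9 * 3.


'*' binds tighter: tree is (- 4 (* 9 3))
Prefix: - 4 * 9 3


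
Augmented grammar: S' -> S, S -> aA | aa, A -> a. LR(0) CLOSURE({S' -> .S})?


Start: S' -> .S
For each item with dot before a nonterminal B, add B -> .γ for every B-production
Closure: [S' -> .S, S -> .aA, S -> .aa]


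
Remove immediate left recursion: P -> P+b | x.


Left-recursive alternatives: P+b; non-recursive: x
Introduce P': P -> xP', P' -> +bP' | ε


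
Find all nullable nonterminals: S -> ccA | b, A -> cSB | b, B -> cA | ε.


A nonterminal is nullable iff some alternative derives ε (directly, or every symbol in it is nullable)
Nullable: {B}


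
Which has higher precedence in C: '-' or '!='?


'-' is additive (level 9); '!=' is equality (level 6)
Higher level binds tighter
'-' has higher precedence than '!='


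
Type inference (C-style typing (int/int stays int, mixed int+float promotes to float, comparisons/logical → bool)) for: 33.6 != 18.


Operand types: float != int
Rule: comparison yields bool
Result type: bool


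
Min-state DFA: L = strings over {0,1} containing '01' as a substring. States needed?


KMP-style automaton: 2 progress states + 1 absorbing accept = 3
Minimal DFA: 3 states


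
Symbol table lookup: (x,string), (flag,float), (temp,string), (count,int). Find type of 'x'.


Lookup 'x' → type string


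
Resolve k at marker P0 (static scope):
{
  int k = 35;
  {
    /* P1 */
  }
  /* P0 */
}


k declared in the same block as P0
k = 35


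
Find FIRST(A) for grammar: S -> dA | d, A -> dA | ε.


Per alternative of A: FIRST(dA) = {d}; FIRST(ε) = {ε}
FIRST(A) = {d, ε}


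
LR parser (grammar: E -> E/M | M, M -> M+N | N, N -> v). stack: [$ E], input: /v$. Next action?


shift '/' to continue E -> E/M
Action: shift


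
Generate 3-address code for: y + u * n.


Break into single-operator statements:
t1 = u * n
t2 = y + t1


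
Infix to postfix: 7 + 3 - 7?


Left to right (same or higher precedence on left)
Postfix: 7 3 + 7 -


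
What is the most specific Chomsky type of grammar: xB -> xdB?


LHS has context (more than one symbol) and |LHS| ≤ |RHS|
Classification: Type 1 (Context-Sensitive)


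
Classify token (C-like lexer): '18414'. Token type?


Pattern: digits only
Type: INTEGER_LITERAL


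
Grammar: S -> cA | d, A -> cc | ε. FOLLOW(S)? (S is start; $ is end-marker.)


$ ∈ FOLLOW(S). For each A -> αBβ: add FIRST(β)\{ε} to FOLLOW(B); if β nullable, add FOLLOW(A).
FOLLOW(S) = {$}


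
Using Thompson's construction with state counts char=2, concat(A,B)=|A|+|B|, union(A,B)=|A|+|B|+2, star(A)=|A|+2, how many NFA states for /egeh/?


Syntax tree has 4 char leaf(s), 0 union(s), 0 star(s)
chars contribute 4×2 = 8; each union adds +2; each star adds +2
Total: 8 + 0 + 0 = 8 states


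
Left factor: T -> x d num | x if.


Common prefix: 'x'
Factored: T -> x T', T' -> d num | if


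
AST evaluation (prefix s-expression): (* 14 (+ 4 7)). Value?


Evaluate inner: (+ 4 7) = 11
Evaluate root: (* 14 11) = 154
Result: 154


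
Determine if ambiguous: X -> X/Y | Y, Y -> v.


precedence layered via separate nonterminal Y: deterministic
Unambiguous


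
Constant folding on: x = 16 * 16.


16 * 16 = 256 at compile time
Optimized: x = 256


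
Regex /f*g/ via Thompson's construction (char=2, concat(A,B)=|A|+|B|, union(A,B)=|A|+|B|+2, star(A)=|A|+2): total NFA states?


Syntax tree has 2 char leaf(s), 0 union(s), 1 star(s)
chars contribute 2×2 = 4; each union adds +2; each star adds +2
Total: 4 + 0 + 2 = 6 states


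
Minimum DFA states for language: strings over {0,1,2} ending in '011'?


Track the longest suffix of input matching a prefix of '011': 4 classes (prefixes of length 0..3)
Minimal DFA: 4 states


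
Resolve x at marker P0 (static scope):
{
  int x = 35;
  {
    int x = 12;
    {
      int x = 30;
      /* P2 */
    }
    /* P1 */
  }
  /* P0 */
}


x declared in the same block as P0
x = 35


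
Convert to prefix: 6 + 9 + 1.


left-to-right (same/higher precedence on left): tree is (+ (+ 6 9) 1)
Prefix: + + 6 9 1


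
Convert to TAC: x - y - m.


Break into single-operator statements:
t1 = x - y
t2 = t1 - m


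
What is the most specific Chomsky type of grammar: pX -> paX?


LHS has context (more than one symbol) and |LHS| ≤ |RHS|
Classification: Type 1 (Context-Sensitive)


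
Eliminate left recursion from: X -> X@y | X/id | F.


Left-recursive alternatives: X@y, X/id; non-recursive: F
Introduce X': X -> FX', X' -> @yX' | /idX' | ε


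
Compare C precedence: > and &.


'>' is relational (level 7); '&' is bitwise AND (level 5)
Higher level binds tighter
'>' has higher precedence than '&'


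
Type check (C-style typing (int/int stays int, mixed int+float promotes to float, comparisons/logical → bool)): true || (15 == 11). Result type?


Operand types: bool || bool
Rule: logical operators take bool operands and yield bool
Result type: bool


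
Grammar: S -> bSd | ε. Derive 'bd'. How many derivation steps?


Derivation: S => bSd => bd
Steps: 2


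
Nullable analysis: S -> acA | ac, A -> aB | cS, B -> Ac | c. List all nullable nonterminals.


A nonterminal is nullable iff some alternative derives ε (directly, or every symbol in it is nullable)
Nullable: {}


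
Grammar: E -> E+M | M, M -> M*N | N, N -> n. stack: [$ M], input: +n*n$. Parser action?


lookahead ∉ {*} so M won't extend; reduce E -> M
Action: reduce (E -> M)


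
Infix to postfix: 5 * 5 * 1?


Left to right (same or higher precedence on left)
Postfix: 5 5 * 1 *


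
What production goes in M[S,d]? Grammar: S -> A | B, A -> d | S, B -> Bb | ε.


For [S, d]: 'd' ∈ FIRST(A)
Entry: S -> A


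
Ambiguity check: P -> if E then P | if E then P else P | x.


dangling else: 'if E then if E then x else x' parses two ways
Ambiguous


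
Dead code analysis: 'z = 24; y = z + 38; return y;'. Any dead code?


z is read by y's definition; y is returned
No dead code


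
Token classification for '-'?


Pattern: operator symbol
Type: OPERATOR


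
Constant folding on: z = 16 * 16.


16 * 16 = 256 at compile time
Optimized: z = 256


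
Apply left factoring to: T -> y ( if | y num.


Common prefix: 'y'
Factored: T -> y T', T' -> ( if | num


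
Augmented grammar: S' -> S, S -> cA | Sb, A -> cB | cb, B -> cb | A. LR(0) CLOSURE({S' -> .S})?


Start: S' -> .S
For each item with dot before a nonterminal B, add B -> .γ for every B-production
Closure: [S' -> .S, S -> .cA, S -> .Sb]


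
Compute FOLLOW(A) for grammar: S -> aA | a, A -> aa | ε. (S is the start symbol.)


$ ∈ FOLLOW(S). For each A -> αBβ: add FIRST(β)\{ε} to FOLLOW(B); if β nullable, add FOLLOW(A).
FOLLOW(A) = {$}


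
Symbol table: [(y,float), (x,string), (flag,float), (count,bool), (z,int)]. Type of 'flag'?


Lookup 'flag' → type float


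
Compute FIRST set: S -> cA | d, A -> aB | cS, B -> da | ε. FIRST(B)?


Per alternative of B: FIRST(da) = {d}; FIRST(ε) = {ε}
FIRST(B) = {d, ε}


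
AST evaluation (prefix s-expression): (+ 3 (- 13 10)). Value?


Evaluate inner: (- 13 10) = 3
Evaluate root: (+ 3 3) = 6
Result: 6


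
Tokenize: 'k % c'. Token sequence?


Scan left to right, longest-match per lexeme
Tokens: ID(k), OP(%), ID(c)


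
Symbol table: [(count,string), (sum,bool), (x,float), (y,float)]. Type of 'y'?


Lookup 'y' → type float


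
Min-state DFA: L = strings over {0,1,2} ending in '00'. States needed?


Track the longest suffix of input matching a prefix of '00': 3 classes (prefixes of length 0..2)
Minimal DFA: 3 states


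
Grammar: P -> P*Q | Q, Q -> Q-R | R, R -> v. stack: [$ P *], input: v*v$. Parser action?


no handle ('P*' is not any RHS); shift 'v'
Action: shift


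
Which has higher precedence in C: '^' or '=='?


'==' is equality (level 6); '^' is bitwise XOR (level 4)
Higher level binds tighter
'==' has higher precedence than '^'


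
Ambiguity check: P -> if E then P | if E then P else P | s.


dangling else: 'if E then if E then s else s' parses two ways
Ambiguous


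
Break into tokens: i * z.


Scan left to right, longest-match per lexeme
Tokens: ID(i), OP(*), ID(z)


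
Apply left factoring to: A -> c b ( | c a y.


Common prefix: 'c'
Factored: A -> c A', A' -> b ( | a y


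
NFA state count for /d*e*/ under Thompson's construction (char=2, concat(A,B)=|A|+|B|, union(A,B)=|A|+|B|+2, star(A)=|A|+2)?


Syntax tree has 2 char leaf(s), 0 union(s), 2 star(s)
chars contribute 2×2 = 4; each union adds +2; each star adds +2
Total: 4 + 0 + 4 = 8 states


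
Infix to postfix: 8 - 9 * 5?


* has higher precedence, evaluate 9*5 first
Postfix: 8 9 5 * -


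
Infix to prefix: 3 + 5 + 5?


left-to-right (same/higher precedence on left): tree is (+ (+ 3 5) 5)
Prefix: + + 3 5 5


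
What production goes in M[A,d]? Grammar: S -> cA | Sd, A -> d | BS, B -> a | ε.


For [A, d]: 'd' ∈ FIRST(d)
Entry: A -> d


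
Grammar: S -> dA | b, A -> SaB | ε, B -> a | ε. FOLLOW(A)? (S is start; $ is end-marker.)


$ ∈ FOLLOW(S). For each A -> αBβ: add FIRST(β)\{ε} to FOLLOW(B); if β nullable, add FOLLOW(A).
FOLLOW(A) = {$, a}


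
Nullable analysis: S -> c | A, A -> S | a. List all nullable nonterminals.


A nonterminal is nullable iff some alternative derives ε (directly, or every symbol in it is nullable)
Nullable: {}


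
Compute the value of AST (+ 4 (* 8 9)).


Evaluate inner: (* 8 9) = 72
Evaluate root: (+ 4 72) = 76
Result: 76


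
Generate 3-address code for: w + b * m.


Break into single-operator statements:
t1 = b * m
t2 = w + t1


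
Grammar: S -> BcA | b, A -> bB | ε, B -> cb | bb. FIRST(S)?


Per alternative of S: FIRST(BcA) = {b, c}; FIRST(b) = {b}
FIRST(S) = {b, c}


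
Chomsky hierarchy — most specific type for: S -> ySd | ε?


Single nonterminal LHS, but y^n d^n is not regular
Classification: Type 2 (Context-Free)


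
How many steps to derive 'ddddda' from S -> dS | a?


Derivation: S => dS => ddS => dddS => ddddS => dddddS => ddddda
Steps: 6


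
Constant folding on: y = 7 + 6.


7 + 6 = 13 at compile time
Optimized: y = 13


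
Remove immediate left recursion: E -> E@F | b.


Left-recursive alternatives: E@F; non-recursive: b
Introduce E': E -> bE', E' -> @FE' | ε


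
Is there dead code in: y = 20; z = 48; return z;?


y is assigned but never read
Dead: 'y = 20'


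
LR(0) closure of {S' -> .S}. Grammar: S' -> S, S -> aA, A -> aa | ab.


Start: S' -> .S
For each item with dot before a nonterminal B, add B -> .γ for every B-production
Closure: [S' -> .S, S -> .aA]


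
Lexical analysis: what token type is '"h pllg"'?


Pattern: double-quoted sequence
Type: STRING_LITERAL


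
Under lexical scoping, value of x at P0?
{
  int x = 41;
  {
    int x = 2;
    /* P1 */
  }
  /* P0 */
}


x declared in the same block as P0
x = 41


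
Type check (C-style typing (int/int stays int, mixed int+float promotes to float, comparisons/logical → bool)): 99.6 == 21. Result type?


Operand types: float == int
Rule: comparison yields bool
Result type: bool


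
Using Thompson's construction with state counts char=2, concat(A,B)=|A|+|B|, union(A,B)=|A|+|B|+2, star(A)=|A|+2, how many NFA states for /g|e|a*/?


Syntax tree has 3 char leaf(s), 2 union(s), 1 star(s)
chars contribute 3×2 = 6; each union adds +2; each star adds +2
Total: 6 + 4 + 2 = 12 states


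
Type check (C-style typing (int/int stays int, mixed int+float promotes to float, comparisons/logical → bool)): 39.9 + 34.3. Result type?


Operand types: float + float
Rule: mixed int/float promotes to float; int/int stays int
Result type: float


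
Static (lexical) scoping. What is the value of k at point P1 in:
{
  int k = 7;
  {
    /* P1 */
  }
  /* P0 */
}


P1's block does not declare k; resolves to the enclosing declaration at depth 0
k = 7


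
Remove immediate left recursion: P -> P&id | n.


Left-recursive alternatives: P&id; non-recursive: n
Introduce P': P -> nP', P' -> &idP' | ε


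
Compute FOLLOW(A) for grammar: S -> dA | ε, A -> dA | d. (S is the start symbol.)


$ ∈ FOLLOW(S). For each A -> αBβ: add FIRST(β)\{ε} to FOLLOW(B); if β nullable, add FOLLOW(A).
FOLLOW(A) = {$}


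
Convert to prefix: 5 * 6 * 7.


left-to-right (same/higher precedence on left): tree is (* (* 5 6) 7)
Prefix: * * 5 6 7


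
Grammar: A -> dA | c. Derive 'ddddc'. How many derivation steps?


Derivation: A => dA => ddA => dddA => ddddA => ddddc
Steps: 5


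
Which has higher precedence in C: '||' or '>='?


'>=' is relational (level 7); '||' is logical OR (level 1)
Higher level binds tighter
'>=' has higher precedence than '||'


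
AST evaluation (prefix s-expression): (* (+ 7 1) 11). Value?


Evaluate inner: (+ 7 1) = 8
Evaluate root: (* 8 11) = 88
Result: 88


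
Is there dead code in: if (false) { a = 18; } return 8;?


condition is constant false, so the whole block is unreachable
Dead: 'if (false) { a = 18; }'


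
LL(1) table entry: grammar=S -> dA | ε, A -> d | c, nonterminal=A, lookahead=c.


For [A, c]: 'c' ∈ FIRST(c)
Entry: A -> c


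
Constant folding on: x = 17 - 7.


17 - 7 = 10 at compile time
Optimized: x = 10


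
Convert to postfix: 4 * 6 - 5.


Left to right (same or higher precedence on left)
Postfix: 4 6 * 5 -


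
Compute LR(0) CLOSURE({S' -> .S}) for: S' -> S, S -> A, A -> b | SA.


Start: S' -> .S
For each item with dot before a nonterminal B, add B -> .γ for every B-production
Closure: [S' -> .S, S -> .A, A -> .b, A -> .SA]


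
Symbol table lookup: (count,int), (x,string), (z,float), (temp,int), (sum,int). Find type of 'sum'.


Lookup 'sum' → type int


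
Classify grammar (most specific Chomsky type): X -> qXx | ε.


Single nonterminal LHS, but q^n x^n is not regular
Classification: Type 2 (Context-Free)


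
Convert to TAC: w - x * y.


Break into single-operator statements:
t1 = x * y
t2 = w - t1


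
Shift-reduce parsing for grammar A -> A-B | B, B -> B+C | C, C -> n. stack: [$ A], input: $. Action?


start symbol A on stack, input exhausted
Action: accept


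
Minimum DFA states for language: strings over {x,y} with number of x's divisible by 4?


Track (count of x) mod 4: states 0..3, accept at 0
Minimal DFA: 4 states


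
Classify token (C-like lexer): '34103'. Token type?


Pattern: digits only
Type: INTEGER_LITERAL


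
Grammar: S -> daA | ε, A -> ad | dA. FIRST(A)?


Per alternative of A: FIRST(ad) = {a}; FIRST(dA) = {d}
FIRST(A) = {a, d}


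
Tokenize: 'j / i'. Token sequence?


Scan left to right, longest-match per lexeme
Tokens: ID(j), OP(/), ID(i)


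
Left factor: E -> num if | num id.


Common prefix: 'num'
Factored: E -> num E', E' -> if | id


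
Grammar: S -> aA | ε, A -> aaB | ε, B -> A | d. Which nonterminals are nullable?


A nonterminal is nullable iff some alternative derives ε (directly, or every symbol in it is nullable)
Nullable: {A, B, S}


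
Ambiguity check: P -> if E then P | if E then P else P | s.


dangling else: 'if E then if E then s else s' parses two ways
Ambiguous


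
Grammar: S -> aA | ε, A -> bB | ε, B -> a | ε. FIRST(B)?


Per alternative of B: FIRST(a) = {a}; FIRST(ε) = {ε}
FIRST(B) = {a, ε}


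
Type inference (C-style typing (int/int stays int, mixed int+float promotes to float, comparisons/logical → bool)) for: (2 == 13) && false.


Operand types: bool && bool
Rule: logical operators take bool operands and yield bool
Result type: bool


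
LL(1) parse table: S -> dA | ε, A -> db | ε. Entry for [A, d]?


For [A, d]: 'd' ∈ FIRST(db)
Entry: A -> db


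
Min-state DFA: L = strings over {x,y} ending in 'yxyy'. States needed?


Track the longest suffix of input matching a prefix of 'yxyy': 5 classes (prefixes of length 0..4)
Minimal DFA: 5 states


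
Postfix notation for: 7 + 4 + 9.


Left to right (same or higher precedence on left)
Postfix: 7 4 + 9 +


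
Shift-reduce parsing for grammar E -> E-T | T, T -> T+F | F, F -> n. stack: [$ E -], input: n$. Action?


no handle ('E-' is not any RHS); shift 'n'
Action: shift


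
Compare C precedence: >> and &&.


'>>' is shift (level 8); '&&' is logical AND (level 2)
Higher level binds tighter
'>>' has higher precedence than '&&'


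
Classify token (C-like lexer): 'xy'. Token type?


Pattern: letter/underscore followed by alphanumerics, not a keyword
Type: IDENTIFIER


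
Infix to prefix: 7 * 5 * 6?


left-to-right (same/higher precedence on left): tree is (* (* 7 5) 6)
Prefix: * * 7 5 6


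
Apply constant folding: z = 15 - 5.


15 - 5 = 10 at compile time
Optimized: z = 10


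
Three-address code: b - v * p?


Break into single-operator statements:
t1 = v * p
t2 = b - t1


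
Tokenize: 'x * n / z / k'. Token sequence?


Scan left to right, longest-match per lexeme
Tokens: ID(x), OP(*), ID(n), OP(/), ID(z), OP(/), ID(k)


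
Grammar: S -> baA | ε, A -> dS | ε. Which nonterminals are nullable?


A nonterminal is nullable iff some alternative derives ε (directly, or every symbol in it is nullable)
Nullable: {A, S}


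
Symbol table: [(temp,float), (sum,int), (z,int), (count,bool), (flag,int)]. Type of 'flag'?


Lookup 'flag' → type int


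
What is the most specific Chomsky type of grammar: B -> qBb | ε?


Single nonterminal LHS, but q^n b^n is not regular
Classification: Type 2 (Context-Free)


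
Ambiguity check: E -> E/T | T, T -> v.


precedence layered via separate nonterminal T: deterministic
Unambiguous


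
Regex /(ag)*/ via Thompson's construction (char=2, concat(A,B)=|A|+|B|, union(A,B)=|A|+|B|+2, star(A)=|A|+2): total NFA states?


Syntax tree has 2 char leaf(s), 0 union(s), 1 star(s)
chars contribute 2×2 = 4; each union adds +2; each star adds +2
Total: 4 + 0 + 2 = 6 states


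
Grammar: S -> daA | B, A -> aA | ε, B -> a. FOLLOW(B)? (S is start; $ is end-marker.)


$ ∈ FOLLOW(S). For each A -> αBβ: add FIRST(β)\{ε} to FOLLOW(B); if β nullable, add FOLLOW(A).
FOLLOW(B) = {$}


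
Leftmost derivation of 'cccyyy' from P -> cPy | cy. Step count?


Derivation: P => cPy => ccPyy => cccyyy
Steps: 3


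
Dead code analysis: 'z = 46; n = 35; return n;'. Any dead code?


z is assigned but never read
Dead: 'z = 46'


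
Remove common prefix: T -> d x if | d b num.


Common prefix: 'd'
Factored: T -> d T', T' -> x if | b num


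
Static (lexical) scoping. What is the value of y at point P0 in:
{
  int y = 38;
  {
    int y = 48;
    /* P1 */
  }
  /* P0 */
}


y declared in the same block as P0
y = 38


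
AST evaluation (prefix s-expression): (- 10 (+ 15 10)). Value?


Evaluate inner: (+ 15 10) = 25
Evaluate root: (- 10 25) = -15
Result: -15


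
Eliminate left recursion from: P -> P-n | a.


Left-recursive alternatives: P-n; non-recursive: a
Introduce P': P -> aP', P' -> -nP' | ε


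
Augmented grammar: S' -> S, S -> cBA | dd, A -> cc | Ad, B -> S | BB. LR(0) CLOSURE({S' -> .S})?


Start: S' -> .S
For each item with dot before a nonterminal B, add B -> .γ for every B-production
Closure: [S' -> .S, S -> .cBA, S -> .dd]


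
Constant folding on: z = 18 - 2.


18 - 2 = 16 at compile time
Optimized: z = 16


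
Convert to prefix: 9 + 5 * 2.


'*' binds tighter: tree is (+ 9 (* 5 2))
Prefix: + 9 * 5 2


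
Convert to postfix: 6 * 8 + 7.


Left to right (same or higher precedence on left)
Postfix: 6 8 * 7 +


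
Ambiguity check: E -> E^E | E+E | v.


'v^v+v' has two parse trees (no precedence encoded between ^ and +)
Ambiguous


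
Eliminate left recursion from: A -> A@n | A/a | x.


Left-recursive alternatives: A@n, A/a; non-recursive: x
Introduce A': A -> xA', A' -> @nA' | /aA' | ε


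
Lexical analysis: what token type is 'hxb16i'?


Pattern: letter/underscore followed by alphanumerics, not a keyword
Type: IDENTIFIER


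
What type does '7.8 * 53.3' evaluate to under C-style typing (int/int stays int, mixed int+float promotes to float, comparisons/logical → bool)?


Operand types: float * float
Rule: mixed int/float promotes to float; int/int stays int
Result type: float


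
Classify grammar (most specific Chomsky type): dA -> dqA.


LHS has context (more than one symbol) and |LHS| ≤ |RHS|
Classification: Type 1 (Context-Sensitive)


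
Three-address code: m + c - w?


Break into single-operator statements:
t1 = m + c
t2 = t1 - w


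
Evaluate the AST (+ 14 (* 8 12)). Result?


Evaluate inner: (* 8 12) = 96
Evaluate root: (+ 14 96) = 110
Result: 110


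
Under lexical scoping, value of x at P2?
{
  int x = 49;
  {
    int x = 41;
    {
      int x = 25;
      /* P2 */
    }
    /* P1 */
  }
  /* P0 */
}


x declared in the same block as P2
x = 25


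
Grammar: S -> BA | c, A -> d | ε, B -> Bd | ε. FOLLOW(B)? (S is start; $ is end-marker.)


$ ∈ FOLLOW(S). For each A -> αBβ: add FIRST(β)\{ε} to FOLLOW(B); if β nullable, add FOLLOW(A).
FOLLOW(B) = {$, d}


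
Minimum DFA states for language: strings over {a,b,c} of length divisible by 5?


Track length mod 5: states 0..4, accept at 0
Minimal DFA: 5 states


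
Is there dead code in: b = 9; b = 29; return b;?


first assignment to b is overwritten before any read
Dead: 'b = 9'


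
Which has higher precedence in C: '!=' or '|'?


'!=' is equality (level 6); '|' is bitwise OR (level 3)
Higher level binds tighter
'!=' has higher precedence than '|'


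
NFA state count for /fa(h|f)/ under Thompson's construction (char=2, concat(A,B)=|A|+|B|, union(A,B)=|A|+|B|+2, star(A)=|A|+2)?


Syntax tree has 4 char leaf(s), 1 union(s), 0 star(s)
chars contribute 4×2 = 8; each union adds +2; each star adds +2
Total: 8 + 2 + 0 = 10 states


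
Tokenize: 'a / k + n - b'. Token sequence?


Scan left to right, longest-match per lexeme
Tokens: ID(a), OP(/), ID(k), OP(+), ID(n), OP(-), ID(b)


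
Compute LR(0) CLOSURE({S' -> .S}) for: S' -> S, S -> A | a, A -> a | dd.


Start: S' -> .S
For each item with dot before a nonterminal B, add B -> .γ for every B-production
Closure: [S' -> .S, S -> .A, S -> .a, A -> .a, A -> .dd]


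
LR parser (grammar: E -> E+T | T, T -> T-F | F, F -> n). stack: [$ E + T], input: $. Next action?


handle 'E+T' on top; lookahead ∈ FOLLOW(E) = {+, $}
Action: reduce (E -> E+T)


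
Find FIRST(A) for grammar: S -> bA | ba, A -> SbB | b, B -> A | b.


Per alternative of A: FIRST(SbB) = {b}; FIRST(b) = {b}
FIRST(A) = {b}


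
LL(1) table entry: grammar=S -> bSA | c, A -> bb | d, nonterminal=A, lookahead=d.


For [A, d]: 'd' ∈ FIRST(d)
Entry: A -> d


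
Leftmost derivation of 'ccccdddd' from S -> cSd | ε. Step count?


Derivation: S => cSd => ccSdd => cccSddd => ccccSdddd => ccccdddd
Steps: 5


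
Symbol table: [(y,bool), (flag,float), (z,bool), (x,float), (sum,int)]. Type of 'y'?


Lookup 'y' → type bool


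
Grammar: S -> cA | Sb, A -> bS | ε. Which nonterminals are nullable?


A nonterminal is nullable iff some alternative derives ε (directly, or every symbol in it is nullable)
Nullable: {A}


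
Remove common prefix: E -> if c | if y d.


Common prefix: 'if'
Factored: E -> if E', E' -> c | y d


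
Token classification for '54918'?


Pattern: digits only
Type: INTEGER_LITERAL


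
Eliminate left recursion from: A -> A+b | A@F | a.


Left-recursive alternatives: A+b, A@F; non-recursive: a
Introduce A': A -> aA', A' -> +bA' | @FA' | ε


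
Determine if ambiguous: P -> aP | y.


right-linear, alternatives start with distinct terminals 'a' vs 'y': unique leftmost derivation
Unambiguous


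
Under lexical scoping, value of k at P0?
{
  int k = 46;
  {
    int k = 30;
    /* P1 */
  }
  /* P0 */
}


k declared in the same block as P0
k = 46


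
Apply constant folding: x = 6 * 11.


6 * 11 = 66 at compile time
Optimized: x = 66


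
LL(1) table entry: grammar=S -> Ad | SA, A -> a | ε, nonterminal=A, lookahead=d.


For [A, d]: ε is nullable and 'd' ∈ FOLLOW(A)
Entry: A -> ε


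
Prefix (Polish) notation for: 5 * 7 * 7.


left-to-right (same/higher precedence on left): tree is (* (* 5 7) 7)
Prefix: * * 5 7 7


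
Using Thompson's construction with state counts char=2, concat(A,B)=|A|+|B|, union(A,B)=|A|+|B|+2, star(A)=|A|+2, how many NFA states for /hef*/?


Syntax tree has 3 char leaf(s), 0 union(s), 1 star(s)
chars contribute 3×2 = 6; each union adds +2; each star adds +2
Total: 6 + 0 + 2 = 8 states


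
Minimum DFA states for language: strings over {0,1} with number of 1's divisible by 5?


Track (count of 1) mod 5: states 0..4, accept at 0
Minimal DFA: 5 states


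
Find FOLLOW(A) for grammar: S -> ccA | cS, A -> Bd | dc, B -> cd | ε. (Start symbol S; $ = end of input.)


$ ∈ FOLLOW(S). For each A -> αBβ: add FIRST(β)\{ε} to FOLLOW(B); if β nullable, add FOLLOW(A).
FOLLOW(A) = {$}


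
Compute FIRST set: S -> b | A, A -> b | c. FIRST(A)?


Per alternative of A: FIRST(b) = {b}; FIRST(c) = {c}
FIRST(A) = {b, c}


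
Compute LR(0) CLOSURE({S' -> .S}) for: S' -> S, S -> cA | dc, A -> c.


Start: S' -> .S
For each item with dot before a nonterminal B, add B -> .γ for every B-production
Closure: [S' -> .S, S -> .cA, S -> .dc]


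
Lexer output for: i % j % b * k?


Scan left to right, longest-match per lexeme
Tokens: ID(i), OP(%), ID(j), OP(%), ID(b), OP(*), ID(k)


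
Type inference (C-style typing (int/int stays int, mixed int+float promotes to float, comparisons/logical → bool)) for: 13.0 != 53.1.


Operand types: float != float
Rule: comparison yields bool
Result type: bool


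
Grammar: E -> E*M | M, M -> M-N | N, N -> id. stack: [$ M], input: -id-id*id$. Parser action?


shift '-' to continue M -> M-N
Action: shift


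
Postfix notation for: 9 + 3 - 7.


Left to right (same or higher precedence on left)
Postfix: 9 3 + 7 -


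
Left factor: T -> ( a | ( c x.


Common prefix: '('
Factored: T -> ( T', T' -> a | c x


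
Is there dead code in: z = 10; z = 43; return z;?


first assignment to z is overwritten before any read
Dead: 'z = 10'


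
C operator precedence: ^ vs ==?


'==' is equality (level 6); '^' is bitwise XOR (level 4)
Higher level binds tighter
'==' has higher precedence than '^'


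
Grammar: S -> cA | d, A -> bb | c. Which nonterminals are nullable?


A nonterminal is nullable iff some alternative derives ε (directly, or every symbol in it is nullable)
Nullable: {}


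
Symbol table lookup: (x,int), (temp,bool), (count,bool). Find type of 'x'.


Lookup 'x' → type int


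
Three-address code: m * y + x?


Break into single-operator statements:
t1 = m * y
t2 = t1 + x


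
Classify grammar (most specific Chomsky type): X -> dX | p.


Right-linear: every RHS is a terminal or a terminal followed by one nonterminal
Classification: Type 3 (Regular)


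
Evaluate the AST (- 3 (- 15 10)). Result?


Evaluate inner: (- 15 10) = 5
Evaluate root: (- 3 5) = -2
Result: -2


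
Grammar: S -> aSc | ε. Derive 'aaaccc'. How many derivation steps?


Derivation: S => aSc => aaScc => aaaSccc => aaaccc
Steps: 4


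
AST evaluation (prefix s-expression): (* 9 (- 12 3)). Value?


Evaluate inner: (- 12 3) = 9
Evaluate root: (* 9 9) = 81
Result: 81


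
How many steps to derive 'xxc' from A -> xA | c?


Derivation: A => xA => xxA => xxc
Steps: 3


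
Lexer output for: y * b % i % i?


Scan left to right, longest-match per lexeme
Tokens: ID(y), OP(*), ID(b), OP(%), ID(i), OP(%), ID(i)


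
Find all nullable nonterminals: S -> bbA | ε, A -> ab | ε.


A nonterminal is nullable iff some alternative derives ε (directly, or every symbol in it is nullable)
Nullable: {A, S}


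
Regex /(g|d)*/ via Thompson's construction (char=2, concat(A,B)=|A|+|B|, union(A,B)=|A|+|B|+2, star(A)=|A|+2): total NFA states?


Syntax tree has 2 char leaf(s), 1 union(s), 1 star(s)
chars contribute 2×2 = 4; each union adds +2; each star adds +2
Total: 4 + 2 + 2 = 8 states


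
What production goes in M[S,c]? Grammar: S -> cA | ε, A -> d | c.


For [S, c]: 'c' ∈ FIRST(cA)
Entry: S -> cA


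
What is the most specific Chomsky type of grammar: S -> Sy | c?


Left-linear: every RHS is a terminal or one nonterminal followed by a terminal
Classification: Type 3 (Regular)


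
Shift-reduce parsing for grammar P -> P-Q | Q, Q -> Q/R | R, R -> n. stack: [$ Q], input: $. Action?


lookahead ∉ {/} so Q won't extend; reduce P -> Q
Action: reduce (P -> Q)


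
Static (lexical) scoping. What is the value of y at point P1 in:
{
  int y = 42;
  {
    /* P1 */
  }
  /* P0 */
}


P1's block does not declare y; resolves to the enclosing declaration at depth 0
y = 42


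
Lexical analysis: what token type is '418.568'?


Pattern: digits with a decimal point
Type: FLOAT_LITERAL


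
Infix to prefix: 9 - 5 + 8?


left-to-right (same/higher precedence on left): tree is (+ (- 9 5) 8)
Prefix: + - 9 5 8


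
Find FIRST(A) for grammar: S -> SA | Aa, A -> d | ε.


Per alternative of A: FIRST(d) = {d}; FIRST(ε) = {ε}
FIRST(A) = {d, ε}


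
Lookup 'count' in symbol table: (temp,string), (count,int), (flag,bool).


Lookup 'count' → type int


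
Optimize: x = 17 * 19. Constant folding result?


17 * 19 = 323 at compile time
Optimized: x = 323


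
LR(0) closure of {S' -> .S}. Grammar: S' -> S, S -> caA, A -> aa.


Start: S' -> .S
For each item with dot before a nonterminal B, add B -> .γ for every B-production
Closure: [S' -> .S, S -> .caA]


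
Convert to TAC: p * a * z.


Break into single-operator statements:
t1 = p * a
t2 = t1 * z


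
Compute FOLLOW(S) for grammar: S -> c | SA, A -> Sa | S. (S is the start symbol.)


$ ∈ FOLLOW(S). For each A -> αBβ: add FIRST(β)\{ε} to FOLLOW(B); if β nullable, add FOLLOW(A).
FOLLOW(S) = {$, a, c}


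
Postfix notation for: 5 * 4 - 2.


Left to right (same or higher precedence on left)
Postfix: 5 4 * 2 -


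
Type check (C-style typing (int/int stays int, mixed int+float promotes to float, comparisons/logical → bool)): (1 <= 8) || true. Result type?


Operand types: bool || bool
Rule: logical operators take bool operands and yield bool
Result type: bool


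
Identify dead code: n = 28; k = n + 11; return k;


n is read by k's definition; k is returned
No dead code


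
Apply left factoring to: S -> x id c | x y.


Common prefix: 'x'
Factored: S -> x S', S' -> id c | y


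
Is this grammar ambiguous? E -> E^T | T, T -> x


precedence layered via separate nonterminal T: deterministic
Unambiguous


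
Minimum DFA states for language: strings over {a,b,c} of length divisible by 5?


Track length mod 5: states 0..4, accept at 0
Minimal DFA: 5 states


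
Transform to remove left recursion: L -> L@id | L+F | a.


Left-recursive alternatives: L@id, L+F; non-recursive: a
Introduce L': L -> aL', L' -> @idL' | +FL' | ε


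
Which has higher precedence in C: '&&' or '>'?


'>' is relational (level 7); '&&' is logical AND (level 2)
Higher level binds tighter
'>' has higher precedence than '&&'


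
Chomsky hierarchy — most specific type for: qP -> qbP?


LHS has context (more than one symbol) and |LHS| ≤ |RHS|
Classification: Type 1 (Context-Sensitive)


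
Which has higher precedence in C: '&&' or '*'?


'*' is multiplicative (level 10); '&&' is logical AND (level 2)
Higher level binds tighter
'*' has higher precedence than '&&'


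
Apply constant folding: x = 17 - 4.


17 - 4 = 13 at compile time
Optimized: x = 13


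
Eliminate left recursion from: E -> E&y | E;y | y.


Left-recursive alternatives: E&y, E;y; non-recursive: y
Introduce E': E -> yE', E' -> &yE' | ;yE' | ε


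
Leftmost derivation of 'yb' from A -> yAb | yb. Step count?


Derivation: A => yb
Steps: 1


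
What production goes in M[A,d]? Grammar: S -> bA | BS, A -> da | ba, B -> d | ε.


For [A, d]: 'd' ∈ FIRST(da)
Entry: A -> da


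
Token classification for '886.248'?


Pattern: digits with a decimal point
Type: FLOAT_LITERAL


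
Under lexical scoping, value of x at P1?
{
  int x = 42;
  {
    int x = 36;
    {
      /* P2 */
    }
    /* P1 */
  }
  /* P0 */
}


x declared in the same block as P1
x = 36


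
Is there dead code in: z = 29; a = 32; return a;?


z is assigned but never read
Dead: 'z = 29'


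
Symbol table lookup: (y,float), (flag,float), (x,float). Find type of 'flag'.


Lookup 'flag' → type float


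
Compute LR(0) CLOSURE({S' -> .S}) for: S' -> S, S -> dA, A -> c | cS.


Start: S' -> .S
For each item with dot before a nonterminal B, add B -> .γ for every B-production
Closure: [S' -> .S, S -> .dA]


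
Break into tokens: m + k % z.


Scan left to right, longest-match per lexeme
Tokens: ID(m), OP(+), ID(k), OP(%), ID(z)


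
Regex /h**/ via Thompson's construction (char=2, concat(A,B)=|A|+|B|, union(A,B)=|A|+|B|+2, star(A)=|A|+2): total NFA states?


Syntax tree has 1 char leaf(s), 0 union(s), 2 star(s)
chars contribute 1×2 = 2; each union adds +2; each star adds +2
Total: 2 + 0 + 4 = 6 states


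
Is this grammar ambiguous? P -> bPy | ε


balanced b^n…y^n: each string has a unique parse
Unambiguous


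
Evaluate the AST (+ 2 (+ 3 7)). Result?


Evaluate inner: (+ 3 7) = 10
Evaluate root: (+ 2 10) = 12
Result: 12


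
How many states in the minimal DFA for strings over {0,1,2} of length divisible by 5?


Track length mod 5: states 0..4, accept at 0
Minimal DFA: 5 states


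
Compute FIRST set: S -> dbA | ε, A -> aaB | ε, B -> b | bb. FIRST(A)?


Per alternative of A: FIRST(aaB) = {a}; FIRST(ε) = {ε}
FIRST(A) = {a, ε}


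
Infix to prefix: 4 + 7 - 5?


left-to-right (same/higher precedence on left): tree is (- (+ 4 7) 5)
Prefix: - + 4 7 5


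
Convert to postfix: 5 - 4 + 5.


Left to right (same or higher precedence on left)
Postfix: 5 4 - 5 +


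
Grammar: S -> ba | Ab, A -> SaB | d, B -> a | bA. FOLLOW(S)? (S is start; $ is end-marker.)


$ ∈ FOLLOW(S). For each A -> αBβ: add FIRST(β)\{ε} to FOLLOW(B); if β nullable, add FOLLOW(A).
FOLLOW(S) = {$, a}


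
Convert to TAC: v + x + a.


Break into single-operator statements:
t1 = v + x
t2 = t1 + a


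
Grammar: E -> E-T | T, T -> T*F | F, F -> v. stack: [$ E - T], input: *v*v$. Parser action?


'*' can extend T; shift to build T -> T*F
Action: shift


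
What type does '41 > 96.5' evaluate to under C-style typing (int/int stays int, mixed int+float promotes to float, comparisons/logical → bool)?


Operand types: int > float
Rule: comparison yields bool
Result type: bool


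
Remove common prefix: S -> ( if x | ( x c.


Common prefix: '('
Factored: S -> ( S', S' -> if x | x c


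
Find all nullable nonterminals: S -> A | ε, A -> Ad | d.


A nonterminal is nullable iff some alternative derives ε (directly, or every symbol in it is nullable)
Nullable: {S}


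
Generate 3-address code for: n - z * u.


Break into single-operator statements:
t1 = z * u
t2 = n - t1


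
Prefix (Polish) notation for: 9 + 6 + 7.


left-to-right (same/higher precedence on left): tree is (+ (+ 9 6) 7)
Prefix: + + 9 6 7


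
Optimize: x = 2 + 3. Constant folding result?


2 + 3 = 5 at compile time
Optimized: x = 5


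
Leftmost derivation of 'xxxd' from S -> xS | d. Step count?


Derivation: S => xS => xxS => xxxS => xxxd
Steps: 4


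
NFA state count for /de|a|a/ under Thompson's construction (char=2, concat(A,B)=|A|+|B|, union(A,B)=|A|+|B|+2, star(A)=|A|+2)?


Syntax tree has 4 char leaf(s), 2 union(s), 0 star(s)
chars contribute 4×2 = 8; each union adds +2; each star adds +2
Total: 8 + 4 + 0 = 12 states


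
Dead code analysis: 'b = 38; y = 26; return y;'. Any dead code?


b is assigned but never read
Dead: 'b = 38'


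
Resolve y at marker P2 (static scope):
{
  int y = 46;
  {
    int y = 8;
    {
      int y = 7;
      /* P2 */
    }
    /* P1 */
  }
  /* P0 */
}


y declared in the same block as P2
y = 7
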